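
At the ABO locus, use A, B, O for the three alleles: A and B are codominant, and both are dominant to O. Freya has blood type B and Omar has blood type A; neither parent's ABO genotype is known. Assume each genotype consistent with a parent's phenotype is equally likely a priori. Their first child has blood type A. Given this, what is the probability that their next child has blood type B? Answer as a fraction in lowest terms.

Possible genotypes: Freya ∈ {BB, BO}; Omar ∈ {AA, AO}.
Weight each parental genotype pair by prior × P(type-A child):
  BO × AA: posterior weight 2/3; P(next child type B) = 0.
  BO × AO: posterior weight 1/3; P(next child type B) = 1/4.
Weighted sum = 1/12.

1/12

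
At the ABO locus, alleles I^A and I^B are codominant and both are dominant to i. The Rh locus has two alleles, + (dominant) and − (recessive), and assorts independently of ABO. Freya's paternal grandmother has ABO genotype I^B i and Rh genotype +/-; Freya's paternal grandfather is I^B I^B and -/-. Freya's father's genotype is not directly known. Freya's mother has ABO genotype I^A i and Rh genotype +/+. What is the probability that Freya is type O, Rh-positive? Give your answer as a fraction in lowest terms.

Freya's father's ABO genotype from I^B i × I^B I^B: 1/2 I^B I^B, 1/2 I^B i.
Crossing each possibility with the mother I^A i and summing P(type O): 1/2·0 + 1/2·1/4 = 1/8.
Similarly for Rh via the father's Rh distribution: P(Rh+) = 1.
Independent loci: 1/8 × 1 = 1/8.

1/8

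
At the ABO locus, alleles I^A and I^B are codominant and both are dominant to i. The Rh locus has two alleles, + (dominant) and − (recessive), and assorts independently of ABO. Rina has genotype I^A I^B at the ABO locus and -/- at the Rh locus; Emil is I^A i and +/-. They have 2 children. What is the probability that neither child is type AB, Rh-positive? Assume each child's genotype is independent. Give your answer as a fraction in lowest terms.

ABO cross I^A I^B × I^A i → 1/2 A, 1/4 B, 1/4 AB.
Rh cross -/- × +/- → 1/2 Rh+, 1/2 Rh-; so P(type AB, Rh-positive) = 1/4 × 1/2 = 1/8 per child.
P(not type AB, Rh-positive) = 7/8 for one child; (7/8)^2 = 49/64.

49/64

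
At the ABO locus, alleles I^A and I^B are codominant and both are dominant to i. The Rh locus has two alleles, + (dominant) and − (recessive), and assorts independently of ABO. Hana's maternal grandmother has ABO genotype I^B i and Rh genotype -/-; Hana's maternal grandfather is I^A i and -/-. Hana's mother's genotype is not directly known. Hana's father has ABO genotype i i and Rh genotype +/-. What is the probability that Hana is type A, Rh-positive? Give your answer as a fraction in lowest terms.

1/8

Hana's mother's ABO genotype from I^B i × I^A i: 1/4 I^A I^B, 1/4 I^A i, 1/4 I^B i, 1/4 i i.
Crossing each possibility with the father i i and summing P(type A): 1/4·1/2 + 1/4·1/2 + 1/4·0 + 1/4·0 = 1/4.
Similarly for Rh via the mother's Rh distribution: P(Rh+) = 1/2.
Independent loci: 1/4 × 1/2 = 1/8.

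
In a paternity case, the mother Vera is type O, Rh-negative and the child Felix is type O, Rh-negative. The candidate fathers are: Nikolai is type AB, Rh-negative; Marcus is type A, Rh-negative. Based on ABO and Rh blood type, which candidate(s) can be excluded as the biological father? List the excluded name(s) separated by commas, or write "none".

A candidate is excluded only if no genotype consistent with his phenotype could produce a type O, Rh-negative child with a type O, Rh-negative mother.
Nikolai (type AB, Rh-): no genotype consistent with that phenotype can produce a type-O Rh- child with a type-O mother.

Nikolai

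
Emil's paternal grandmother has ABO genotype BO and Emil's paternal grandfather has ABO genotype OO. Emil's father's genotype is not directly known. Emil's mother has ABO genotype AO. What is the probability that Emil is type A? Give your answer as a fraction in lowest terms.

3/8

Emil's father's ABO genotype from BO × OO: 1/2 BO, 1/2 OO.
Crossing each possibility with the mother AO and summing P(type A): 1/2·1/4 + 1/2·1/2 = 3/8.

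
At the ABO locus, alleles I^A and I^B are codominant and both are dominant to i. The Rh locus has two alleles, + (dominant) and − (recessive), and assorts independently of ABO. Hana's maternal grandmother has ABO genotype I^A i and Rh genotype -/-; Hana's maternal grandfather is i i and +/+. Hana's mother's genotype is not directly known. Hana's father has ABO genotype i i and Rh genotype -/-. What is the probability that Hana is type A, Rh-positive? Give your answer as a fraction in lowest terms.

1/8

Hana's mother's ABO genotype from I^A i × i i: 1/2 I^A i, 1/2 i i.
Crossing each possibility with the father i i and summing P(type A): 1/2·1/2 + 1/2·0 = 1/4.
Similarly for Rh via the mother's Rh distribution: P(Rh+) = 1/2.
Independent loci: 1/4 × 1/2 = 1/8.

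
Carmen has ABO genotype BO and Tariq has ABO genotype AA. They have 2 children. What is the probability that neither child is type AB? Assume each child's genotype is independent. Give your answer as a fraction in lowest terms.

1/4

ABO cross BO × AA → 1/2 A, 1/2 AB.
So P(type AB) = 1/2 per child.
P(not type AB) = 1/2 for one child; (1/2)^2 = 1/4.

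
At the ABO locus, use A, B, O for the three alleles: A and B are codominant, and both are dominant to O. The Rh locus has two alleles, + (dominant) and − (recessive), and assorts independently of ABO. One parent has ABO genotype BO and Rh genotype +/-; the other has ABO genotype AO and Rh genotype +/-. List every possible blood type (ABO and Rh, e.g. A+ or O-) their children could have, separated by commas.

O+, O-, A+, A-, B+, B-, AB+, AB-

Gametes from BO × AO give offspring ABO genotypes AB, AO, BO, OO, i.e. phenotypes O, A, B, AB.
Rh cross +/- × +/- → phenotypes Rh+, Rh-.
Combining independently: O+, O-, A+, A-, B+, B-, AB+, AB-.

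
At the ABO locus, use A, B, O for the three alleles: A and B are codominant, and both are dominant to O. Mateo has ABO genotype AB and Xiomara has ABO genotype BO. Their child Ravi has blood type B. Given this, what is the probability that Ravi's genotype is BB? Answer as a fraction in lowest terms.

1/2

Cross AB × BO → 1/4 AB, 1/4 AO, 1/4 BB, 1/4 BO.
Type-B genotypes among offspring: BB (1/4), BO (1/4); total 1/2.
P(BB | type B) = (1/4) / (1/2) = 1/2.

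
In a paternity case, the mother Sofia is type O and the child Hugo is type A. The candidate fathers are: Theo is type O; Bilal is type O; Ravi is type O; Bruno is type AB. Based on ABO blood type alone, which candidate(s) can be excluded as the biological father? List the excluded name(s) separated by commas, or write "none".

Theo, Bilal, Ravi

A candidate is excluded only if no genotype consistent with his phenotype could produce a type A child with a type O mother.
Theo (type O): no genotype consistent with that phenotype can produce a type-A child with a type-O mother.
Bilal (type O): no genotype consistent with that phenotype can produce a type-A child with a type-O mother.
Ravi (type O): no genotype consistent with that phenotype can produce a type-A child with a type-O mother.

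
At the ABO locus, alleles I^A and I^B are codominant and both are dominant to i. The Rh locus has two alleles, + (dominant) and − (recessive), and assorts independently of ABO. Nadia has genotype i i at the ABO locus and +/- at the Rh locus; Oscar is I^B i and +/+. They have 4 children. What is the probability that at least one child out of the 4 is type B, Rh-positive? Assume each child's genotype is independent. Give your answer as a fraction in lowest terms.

ABO cross i i × I^B i → 1/2 O, 1/2 B.
Rh cross +/- × +/+ → 1 Rh+; so P(type B, Rh-positive) = 1/2 × 1 = 1/2 per child.
P(none) = (1/2)^4 = 1/16; P(at least one) = 1 − 1/16 = 15/16.

15/16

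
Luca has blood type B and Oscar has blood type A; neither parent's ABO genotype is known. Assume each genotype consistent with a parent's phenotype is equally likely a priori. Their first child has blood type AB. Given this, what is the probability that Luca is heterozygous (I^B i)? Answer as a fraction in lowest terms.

1/3

Possible genotypes: Luca ∈ {I^B I^B, I^B i}; Oscar ∈ {I^A I^A, I^A i}.
Weight each parental genotype pair by prior × P(type-AB child):
  I^B I^B × I^A I^A: posterior weight 4/9.
  I^B I^B × I^A i: posterior weight 2/9.
  I^B i × I^A I^A: posterior weight 2/9.
  I^B i × I^A i: posterior weight 1/9.
Sum the posterior weight over pairs where Luca is I^B i: 1/3.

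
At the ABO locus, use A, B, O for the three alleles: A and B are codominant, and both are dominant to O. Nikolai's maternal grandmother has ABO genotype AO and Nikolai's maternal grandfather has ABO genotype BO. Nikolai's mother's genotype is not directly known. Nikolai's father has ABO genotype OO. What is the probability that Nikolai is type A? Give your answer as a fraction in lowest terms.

Nikolai's mother's ABO genotype from AO × BO: 1/4 AB, 1/4 AO, 1/4 BO, 1/4 OO.
Crossing each possibility with the father OO and summing P(type A): 1/4·1/2 + 1/4·1/2 + 1/4·0 + 1/4·0 = 1/4.

1/4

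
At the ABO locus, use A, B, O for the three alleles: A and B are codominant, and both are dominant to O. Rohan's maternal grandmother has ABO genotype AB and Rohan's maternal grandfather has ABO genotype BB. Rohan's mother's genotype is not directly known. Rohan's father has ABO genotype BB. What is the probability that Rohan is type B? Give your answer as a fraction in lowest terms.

3/4

Rohan's mother's ABO genotype from AB × BB: 1/2 AB, 1/2 BB.
Crossing each possibility with the father BB and summing P(type B): 1/2·1/2 + 1/2·1 = 3/4.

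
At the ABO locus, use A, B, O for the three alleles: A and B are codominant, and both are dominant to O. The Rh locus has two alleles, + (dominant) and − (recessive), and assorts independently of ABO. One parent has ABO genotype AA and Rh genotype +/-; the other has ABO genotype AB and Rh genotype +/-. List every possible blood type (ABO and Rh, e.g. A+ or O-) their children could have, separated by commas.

A+, A-, AB+, AB-

Gametes from AA × AB give offspring ABO genotypes AA, AB, i.e. phenotypes A, AB.
Rh cross +/- × +/- → phenotypes Rh+, Rh-.
Combining independently: A+, A-, AB+, AB-.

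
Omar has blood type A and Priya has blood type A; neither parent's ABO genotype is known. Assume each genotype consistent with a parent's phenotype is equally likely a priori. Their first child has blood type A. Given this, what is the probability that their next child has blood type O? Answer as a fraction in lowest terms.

1/20

Possible genotypes: Omar ∈ {AA, AO}; Priya ∈ {AA, AO}.
Weight each parental genotype pair by prior × P(type-A child):
  AA × AA: posterior weight 4/15; P(next child type O) = 0.
  AA × AO: posterior weight 4/15; P(next child type O) = 0.
  AO × AA: posterior weight 4/15; P(next child type O) = 0.
  AO × AO: posterior weight 1/5; P(next child type O) = 1/4.
Weighted sum = 1/20.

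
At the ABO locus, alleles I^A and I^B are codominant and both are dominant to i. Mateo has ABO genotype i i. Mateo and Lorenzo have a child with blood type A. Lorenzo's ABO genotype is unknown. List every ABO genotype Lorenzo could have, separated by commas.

I^A I^A, I^A I^B, I^A i

For each candidate genotype of Lorenzo, check whether crossing it with i i can produce every observed child phenotype.
  I^A I^A → possible child types {A} ✓
  I^A I^B → possible child types {A, B} ✓
  I^A i → possible child types {O, A} ✓
  I^B I^B → possible child types {B} ✗
  I^B i → possible child types {O, B} ✗
  i i → possible child types {O} ✗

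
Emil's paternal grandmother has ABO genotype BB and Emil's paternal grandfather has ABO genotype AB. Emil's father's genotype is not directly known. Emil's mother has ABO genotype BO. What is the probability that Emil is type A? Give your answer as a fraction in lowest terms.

1/8

Emil's father's ABO genotype from BB × AB: 1/2 AB, 1/2 BB.
Crossing each possibility with the mother BO and summing P(type A): 1/2·1/4 + 1/2·0 = 1/8.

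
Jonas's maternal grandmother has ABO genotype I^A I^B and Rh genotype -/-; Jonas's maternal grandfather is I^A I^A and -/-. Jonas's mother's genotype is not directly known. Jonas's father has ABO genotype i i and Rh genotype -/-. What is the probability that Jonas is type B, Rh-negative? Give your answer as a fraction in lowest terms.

Jonas's mother's ABO genotype from I^A I^B × I^A I^A: 1/2 I^A I^A, 1/2 I^A I^B.
Crossing each possibility with the father i i and summing P(type B): 1/2·0 + 1/2·1/2 = 1/4.
Similarly for Rh via the mother's Rh distribution: P(Rh-) = 1.
Independent loci: 1/4 × 1 = 1/4.

1/4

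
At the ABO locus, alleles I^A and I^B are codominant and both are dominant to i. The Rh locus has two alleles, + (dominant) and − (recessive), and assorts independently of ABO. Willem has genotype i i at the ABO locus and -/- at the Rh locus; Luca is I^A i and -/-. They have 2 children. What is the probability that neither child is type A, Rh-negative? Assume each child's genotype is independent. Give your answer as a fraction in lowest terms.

1/4

ABO cross i i × I^A i → 1/2 O, 1/2 A.
Rh cross -/- × -/- → 1 Rh-; so P(type A, Rh-negative) = 1/2 × 1 = 1/2 per child.
P(not type A, Rh-negative) = 1/2 for one child; (1/2)^2 = 1/4.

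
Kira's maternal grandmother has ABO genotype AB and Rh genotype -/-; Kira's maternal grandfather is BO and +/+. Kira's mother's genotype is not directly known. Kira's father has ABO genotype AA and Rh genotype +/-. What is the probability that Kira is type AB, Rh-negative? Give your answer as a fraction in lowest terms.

Kira's mother's ABO genotype from AB × BO: 1/4 AB, 1/4 AO, 1/4 BB, 1/4 BO.
Crossing each possibility with the father AA and summing P(type AB): 1/4·1/2 + 1/4·0 + 1/4·1 + 1/4·1/2 = 1/2.
Similarly for Rh via the mother's Rh distribution: P(Rh-) = 1/4.
Independent loci: 1/2 × 1/4 = 1/8.

1/8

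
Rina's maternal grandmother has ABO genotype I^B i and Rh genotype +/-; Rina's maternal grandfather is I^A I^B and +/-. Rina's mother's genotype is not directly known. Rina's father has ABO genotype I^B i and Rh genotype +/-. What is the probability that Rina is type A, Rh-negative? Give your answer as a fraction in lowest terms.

Rina's mother's ABO genotype from I^B i × I^A I^B: 1/4 I^A I^B, 1/4 I^A i, 1/4 I^B I^B, 1/4 I^B i.
Crossing each possibility with the father I^B i and summing P(type A): 1/4·1/4 + 1/4·1/4 + 1/4·0 + 1/4·0 = 1/8.
Similarly for Rh via the mother's Rh distribution: P(Rh-) = 1/4.
Independent loci: 1/8 × 1/4 = 1/32.

1/32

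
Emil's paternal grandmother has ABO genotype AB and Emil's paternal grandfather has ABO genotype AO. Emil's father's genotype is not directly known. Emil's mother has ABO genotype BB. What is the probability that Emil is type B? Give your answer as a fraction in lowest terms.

Emil's father's ABO genotype from AB × AO: 1/4 AA, 1/4 AB, 1/4 AO, 1/4 BO.
Crossing each possibility with the mother BB and summing P(type B): 1/4·0 + 1/4·1/2 + 1/4·1/2 + 1/4·1 = 1/2.

1/2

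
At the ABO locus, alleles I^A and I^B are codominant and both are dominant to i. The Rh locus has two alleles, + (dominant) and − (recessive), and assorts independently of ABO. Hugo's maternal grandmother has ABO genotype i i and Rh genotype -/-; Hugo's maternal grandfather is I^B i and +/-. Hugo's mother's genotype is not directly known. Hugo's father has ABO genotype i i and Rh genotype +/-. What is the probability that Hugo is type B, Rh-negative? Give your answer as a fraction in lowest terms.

3/32

Hugo's mother's ABO genotype from i i × I^B i: 1/2 I^B i, 1/2 i i.
Crossing each possibility with the father i i and summing P(type B): 1/2·1/2 + 1/2·0 = 1/4.
Similarly for Rh via the mother's Rh distribution: P(Rh-) = 3/8.
Independent loci: 1/4 × 3/8 = 3/32.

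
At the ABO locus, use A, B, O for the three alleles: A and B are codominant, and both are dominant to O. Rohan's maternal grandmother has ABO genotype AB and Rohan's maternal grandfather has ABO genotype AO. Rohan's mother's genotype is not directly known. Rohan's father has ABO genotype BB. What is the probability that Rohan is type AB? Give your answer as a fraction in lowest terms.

1/2

Rohan's mother's ABO genotype from AB × AO: 1/4 AA, 1/4 AB, 1/4 AO, 1/4 BO.
Crossing each possibility with the father BB and summing P(type AB): 1/4·1 + 1/4·1/2 + 1/4·1/2 + 1/4·0 = 1/2.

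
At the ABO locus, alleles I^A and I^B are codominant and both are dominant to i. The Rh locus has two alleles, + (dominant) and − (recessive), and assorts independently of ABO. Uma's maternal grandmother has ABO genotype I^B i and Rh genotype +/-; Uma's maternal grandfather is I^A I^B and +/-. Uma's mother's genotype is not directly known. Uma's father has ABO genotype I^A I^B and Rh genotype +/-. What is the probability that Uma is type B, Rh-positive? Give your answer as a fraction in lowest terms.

Uma's mother's ABO genotype from I^B i × I^A I^B: 1/4 I^A I^B, 1/4 I^A i, 1/4 I^B I^B, 1/4 I^B i.
Crossing each possibility with the father I^A I^B and summing P(type B): 1/4·1/4 + 1/4·1/4 + 1/4·1/2 + 1/4·1/2 = 3/8.
Similarly for Rh via the mother's Rh distribution: P(Rh+) = 3/4.
Independent loci: 3/8 × 3/4 = 9/32.

9/32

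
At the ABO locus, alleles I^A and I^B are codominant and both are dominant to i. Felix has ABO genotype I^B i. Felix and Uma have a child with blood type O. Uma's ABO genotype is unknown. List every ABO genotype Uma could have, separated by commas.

For each candidate genotype of Uma, check whether crossing it with I^B i can produce every observed child phenotype.
  I^A I^A → possible child types {A, AB} ✗
  I^A I^B → possible child types {A, B, AB} ✗
  I^A i → possible child types {O, A, B, AB} ✓
  I^B I^B → possible child types {B} ✗
  I^B i → possible child types {O, B} ✓
  i i → possible child types {O, B} ✓

I^A i, I^B i, i i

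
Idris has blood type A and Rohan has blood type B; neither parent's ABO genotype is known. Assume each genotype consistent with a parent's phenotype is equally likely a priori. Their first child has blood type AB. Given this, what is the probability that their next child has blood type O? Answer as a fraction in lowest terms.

Possible genotypes: Idris ∈ {I^A I^A, I^A i}; Rohan ∈ {I^B I^B, I^B i}.
Weight each parental genotype pair by prior × P(type-AB child):
  I^A I^A × I^B I^B: posterior weight 4/9; P(next child type O) = 0.
  I^A I^A × I^B i: posterior weight 2/9; P(next child type O) = 0.
  I^A i × I^B I^B: posterior weight 2/9; P(next child type O) = 0.
  I^A i × I^B i: posterior weight 1/9; P(next child type O) = 1/4.
Weighted sum = 1/36.

1/36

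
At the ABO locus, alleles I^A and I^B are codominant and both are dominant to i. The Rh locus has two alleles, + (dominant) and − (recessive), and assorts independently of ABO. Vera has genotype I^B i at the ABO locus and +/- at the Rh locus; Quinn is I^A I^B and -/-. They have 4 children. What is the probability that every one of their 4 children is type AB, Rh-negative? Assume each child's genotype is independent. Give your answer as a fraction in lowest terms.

1/4096

ABO cross I^B i × I^A I^B → 1/4 A, 1/2 B, 1/4 AB.
Rh cross +/- × -/- → 1/2 Rh+, 1/2 Rh-; so P(type AB, Rh-negative) = 1/4 × 1/2 = 1/8 per child.
All 4 independent: (1/8)^4 = 1/4096.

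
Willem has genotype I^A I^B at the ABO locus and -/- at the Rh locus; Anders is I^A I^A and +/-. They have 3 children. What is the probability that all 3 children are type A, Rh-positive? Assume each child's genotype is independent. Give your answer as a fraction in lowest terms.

1/64

ABO cross I^A I^B × I^A I^A → 1/2 A, 1/2 AB.
Rh cross -/- × +/- → 1/2 Rh+, 1/2 Rh-; so P(type A, Rh-positive) = 1/2 × 1/2 = 1/4 per child.
All 3 independent: (1/4)^3 = 1/64.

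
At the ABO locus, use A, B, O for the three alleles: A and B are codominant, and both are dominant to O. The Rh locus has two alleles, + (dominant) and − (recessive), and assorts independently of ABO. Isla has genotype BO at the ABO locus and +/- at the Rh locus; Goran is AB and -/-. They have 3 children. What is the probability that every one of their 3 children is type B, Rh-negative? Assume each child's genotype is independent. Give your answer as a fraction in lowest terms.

1/64

ABO cross BO × AB → 1/4 A, 1/2 B, 1/4 AB.
Rh cross +/- × -/- → 1/2 Rh+, 1/2 Rh-; so P(type B, Rh-negative) = 1/2 × 1/2 = 1/4 per child.
All 3 independent: (1/4)^3 = 1/64.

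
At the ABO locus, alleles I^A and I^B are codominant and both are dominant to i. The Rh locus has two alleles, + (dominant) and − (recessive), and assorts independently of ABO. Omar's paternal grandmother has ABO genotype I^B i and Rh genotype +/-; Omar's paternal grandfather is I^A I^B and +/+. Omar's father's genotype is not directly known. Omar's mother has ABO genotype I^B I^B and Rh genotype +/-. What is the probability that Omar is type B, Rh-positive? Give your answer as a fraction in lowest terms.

Omar's father's ABO genotype from I^B i × I^A I^B: 1/4 I^A I^B, 1/4 I^A i, 1/4 I^B I^B, 1/4 I^B i.
Crossing each possibility with the mother I^B I^B and summing P(type B): 1/4·1/2 + 1/4·1/2 + 1/4·1 + 1/4·1 = 3/4.
Similarly for Rh via the father's Rh distribution: P(Rh+) = 7/8.
Independent loci: 3/4 × 7/8 = 21/32.

21/32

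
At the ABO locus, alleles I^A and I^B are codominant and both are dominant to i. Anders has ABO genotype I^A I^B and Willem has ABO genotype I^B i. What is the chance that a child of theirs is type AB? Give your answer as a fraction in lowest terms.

1/4

ABO cross I^A I^B × I^B i → offspring phenotypes: 1/4 A, 1/2 B, 1/4 AB.
So P(type AB) = 1/4.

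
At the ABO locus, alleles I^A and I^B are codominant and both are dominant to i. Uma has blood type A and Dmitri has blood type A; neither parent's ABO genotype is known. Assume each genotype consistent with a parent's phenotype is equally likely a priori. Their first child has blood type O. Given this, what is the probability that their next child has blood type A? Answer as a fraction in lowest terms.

Possible genotypes: Uma ∈ {I^A I^A, I^A i}; Dmitri ∈ {I^A I^A, I^A i}.
Weight each parental genotype pair by prior × P(type-O child):
  I^A i × I^A i: posterior weight 1; P(next child type A) = 3/4.
Weighted sum = 3/4.

3/4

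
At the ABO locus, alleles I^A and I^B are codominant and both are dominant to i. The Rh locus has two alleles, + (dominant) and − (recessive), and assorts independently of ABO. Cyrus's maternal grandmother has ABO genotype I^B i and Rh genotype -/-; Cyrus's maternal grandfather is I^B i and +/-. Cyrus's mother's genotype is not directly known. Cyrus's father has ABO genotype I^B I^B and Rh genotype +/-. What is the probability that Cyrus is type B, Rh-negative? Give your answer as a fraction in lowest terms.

Cyrus's mother's ABO genotype from I^B i × I^B i: 1/4 I^B I^B, 1/2 I^B i, 1/4 i i.
Crossing each possibility with the father I^B I^B and summing P(type B): 1/4·1 + 1/2·1 + 1/4·1 = 1.
Similarly for Rh via the mother's Rh distribution: P(Rh-) = 3/8.
Independent loci: 1 × 3/8 = 3/8.

3/8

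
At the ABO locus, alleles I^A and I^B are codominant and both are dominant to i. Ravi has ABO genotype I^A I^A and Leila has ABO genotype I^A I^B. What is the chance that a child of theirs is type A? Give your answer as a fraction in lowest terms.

ABO cross I^A I^A × I^A I^B → offspring phenotypes: 1/2 A, 1/2 AB.
So P(type A) = 1/2.

1/2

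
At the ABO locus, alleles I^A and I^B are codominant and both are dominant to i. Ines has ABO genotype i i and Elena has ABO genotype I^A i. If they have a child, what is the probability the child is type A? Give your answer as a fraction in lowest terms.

1/2

ABO cross i i × I^A i → offspring phenotypes: 1/2 O, 1/2 A.
So P(type A) = 1/2.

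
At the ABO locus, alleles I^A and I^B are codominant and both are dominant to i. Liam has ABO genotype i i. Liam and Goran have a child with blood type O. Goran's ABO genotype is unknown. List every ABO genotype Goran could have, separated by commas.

For each candidate genotype of Goran, check whether crossing it with i i can produce every observed child phenotype.
  I^A I^A → possible child types {A} ✗
  I^A I^B → possible child types {A, B} ✗
  I^A i → possible child types {O, A} ✓
  I^B I^B → possible child types {B} ✗
  I^B i → possible child types {O, B} ✓
  i i → possible child types {O} ✓

I^A i, I^B i, i i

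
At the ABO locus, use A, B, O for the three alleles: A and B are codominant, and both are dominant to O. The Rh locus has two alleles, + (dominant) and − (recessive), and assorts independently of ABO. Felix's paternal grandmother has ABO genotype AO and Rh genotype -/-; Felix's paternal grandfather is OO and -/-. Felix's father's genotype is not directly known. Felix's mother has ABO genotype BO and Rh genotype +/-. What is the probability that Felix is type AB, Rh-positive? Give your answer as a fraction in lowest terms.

1/16

Felix's father's ABO genotype from AO × OO: 1/2 AO, 1/2 OO.
Crossing each possibility with the mother BO and summing P(type AB): 1/2·1/4 + 1/2·0 = 1/8.
Similarly for Rh via the father's Rh distribution: P(Rh+) = 1/2.
Independent loci: 1/8 × 1/2 = 1/16.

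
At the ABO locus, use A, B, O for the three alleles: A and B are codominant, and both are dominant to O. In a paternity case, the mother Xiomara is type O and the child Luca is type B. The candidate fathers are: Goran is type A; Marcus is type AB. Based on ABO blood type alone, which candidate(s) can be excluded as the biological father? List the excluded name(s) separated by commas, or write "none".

A candidate is excluded only if no genotype consistent with his phenotype could produce a type B child with a type O mother.
Goran (type A): no genotype consistent with that phenotype can produce a type-B child with a type-O mother.

Goran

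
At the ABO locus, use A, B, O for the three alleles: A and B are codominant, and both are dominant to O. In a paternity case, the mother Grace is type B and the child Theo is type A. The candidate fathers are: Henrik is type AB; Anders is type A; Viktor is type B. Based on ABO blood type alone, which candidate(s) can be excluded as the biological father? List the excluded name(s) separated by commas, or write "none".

A candidate is excluded only if no genotype consistent with his phenotype could produce a type A child with a type B mother.
Viktor (type B): no genotype consistent with that phenotype can produce a type-A child with a type-B mother.

Viktor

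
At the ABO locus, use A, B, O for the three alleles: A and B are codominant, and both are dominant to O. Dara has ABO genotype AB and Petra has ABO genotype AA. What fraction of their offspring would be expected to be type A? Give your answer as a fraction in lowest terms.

1/2

ABO cross AB × AA → offspring phenotypes: 1/2 A, 1/2 AB.
So P(type A) = 1/2.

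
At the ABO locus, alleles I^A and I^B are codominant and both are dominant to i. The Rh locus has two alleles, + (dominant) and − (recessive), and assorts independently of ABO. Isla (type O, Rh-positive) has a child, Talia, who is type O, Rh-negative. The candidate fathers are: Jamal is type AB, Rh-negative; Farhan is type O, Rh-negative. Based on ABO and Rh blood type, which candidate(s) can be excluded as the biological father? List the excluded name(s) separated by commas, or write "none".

Jamal

A candidate is excluded only if no genotype consistent with his phenotype could produce a type O, Rh-negative child with a type O, Rh-positive mother.
Jamal (type AB, Rh-): no genotype consistent with that phenotype can produce a type-O Rh- child with a type-O mother.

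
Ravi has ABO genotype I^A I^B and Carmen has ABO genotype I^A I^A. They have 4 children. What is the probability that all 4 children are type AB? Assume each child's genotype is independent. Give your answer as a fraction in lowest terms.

ABO cross I^A I^B × I^A I^A → 1/2 A, 1/2 AB.
So P(type AB) = 1/2 per child.
All 4 independent: (1/2)^4 = 1/16.

1/16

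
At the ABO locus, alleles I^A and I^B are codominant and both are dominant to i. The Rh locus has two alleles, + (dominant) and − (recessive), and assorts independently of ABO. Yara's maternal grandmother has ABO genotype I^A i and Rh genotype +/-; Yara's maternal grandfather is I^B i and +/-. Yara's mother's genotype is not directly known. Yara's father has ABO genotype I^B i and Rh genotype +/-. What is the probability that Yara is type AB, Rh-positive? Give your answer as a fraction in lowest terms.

Yara's mother's ABO genotype from I^A i × I^B i: 1/4 I^A I^B, 1/4 I^A i, 1/4 I^B i, 1/4 i i.
Crossing each possibility with the father I^B i and summing P(type AB): 1/4·1/4 + 1/4·1/4 + 1/4·0 + 1/4·0 = 1/8.
Similarly for Rh via the mother's Rh distribution: P(Rh+) = 3/4.
Independent loci: 1/8 × 3/4 = 3/32.

3/32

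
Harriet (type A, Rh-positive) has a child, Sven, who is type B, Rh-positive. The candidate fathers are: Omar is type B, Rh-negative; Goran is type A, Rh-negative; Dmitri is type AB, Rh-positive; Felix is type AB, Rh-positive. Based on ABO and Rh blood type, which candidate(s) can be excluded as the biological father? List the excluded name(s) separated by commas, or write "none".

Goran

A candidate is excluded only if no genotype consistent with his phenotype could produce a type B, Rh-positive child with a type A, Rh-positive mother.
Goran (type A, Rh-): no genotype consistent with that phenotype can produce a type-B Rh+ child with a type-A mother.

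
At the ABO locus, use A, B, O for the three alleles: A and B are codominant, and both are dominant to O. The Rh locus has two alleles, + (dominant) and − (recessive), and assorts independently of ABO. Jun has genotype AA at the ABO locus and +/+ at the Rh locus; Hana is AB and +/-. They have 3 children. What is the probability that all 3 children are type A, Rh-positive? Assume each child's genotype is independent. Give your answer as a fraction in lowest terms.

ABO cross AA × AB → 1/2 A, 1/2 AB.
Rh cross +/+ × +/- → 1 Rh+; so P(type A, Rh-positive) = 1/2 × 1 = 1/2 per child.
All 3 independent: (1/2)^3 = 1/8.

1/8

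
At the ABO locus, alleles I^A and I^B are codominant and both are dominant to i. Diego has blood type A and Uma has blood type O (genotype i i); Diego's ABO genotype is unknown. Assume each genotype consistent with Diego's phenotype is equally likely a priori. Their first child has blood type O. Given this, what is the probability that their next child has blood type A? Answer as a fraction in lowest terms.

1/2

Possible genotypes: Diego ∈ {I^A I^A, I^A i}; Uma ∈ {i i}.
Weight each parental genotype pair by prior × P(type-O child):
  I^A i × i i: posterior weight 1; P(next child type A) = 1/2.
Weighted sum = 1/2.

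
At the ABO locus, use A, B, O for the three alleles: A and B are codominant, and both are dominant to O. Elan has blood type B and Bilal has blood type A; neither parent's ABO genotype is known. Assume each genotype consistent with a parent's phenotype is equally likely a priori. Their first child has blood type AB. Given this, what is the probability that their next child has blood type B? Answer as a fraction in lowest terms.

Possible genotypes: Elan ∈ {BB, BO}; Bilal ∈ {AA, AO}.
Weight each parental genotype pair by prior × P(type-AB child):
  BB × AA: posterior weight 4/9; P(next child type B) = 0.
  BB × AO: posterior weight 2/9; P(next child type B) = 1/2.
  BO × AA: posterior weight 2/9; P(next child type B) = 0.
  BO × AO: posterior weight 1/9; P(next child type B) = 1/4.
Weighted sum = 5/36.

5/36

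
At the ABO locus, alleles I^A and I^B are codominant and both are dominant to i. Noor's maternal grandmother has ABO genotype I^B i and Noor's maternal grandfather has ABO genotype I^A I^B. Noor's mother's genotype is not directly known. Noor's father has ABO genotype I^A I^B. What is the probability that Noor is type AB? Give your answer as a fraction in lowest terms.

Noor's mother's ABO genotype from I^B i × I^A I^B: 1/4 I^A I^B, 1/4 I^A i, 1/4 I^B I^B, 1/4 I^B i.
Crossing each possibility with the father I^A I^B and summing P(type AB): 1/4·1/2 + 1/4·1/4 + 1/4·1/2 + 1/4·1/4 = 3/8.

3/8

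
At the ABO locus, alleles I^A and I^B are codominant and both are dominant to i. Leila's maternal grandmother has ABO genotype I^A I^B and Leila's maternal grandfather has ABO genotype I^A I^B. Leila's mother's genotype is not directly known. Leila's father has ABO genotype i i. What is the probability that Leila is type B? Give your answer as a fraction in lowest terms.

1/2

Leila's mother's ABO genotype from I^A I^B × I^A I^B: 1/4 I^A I^A, 1/2 I^A I^B, 1/4 I^B I^B.
Crossing each possibility with the father i i and summing P(type B): 1/4·0 + 1/2·1/2 + 1/4·1 = 1/2.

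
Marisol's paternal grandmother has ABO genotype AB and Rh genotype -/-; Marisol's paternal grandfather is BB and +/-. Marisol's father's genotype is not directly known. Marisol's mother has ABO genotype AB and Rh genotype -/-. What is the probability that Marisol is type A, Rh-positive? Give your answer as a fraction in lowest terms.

1/32

Marisol's father's ABO genotype from AB × BB: 1/2 AB, 1/2 BB.
Crossing each possibility with the mother AB and summing P(type A): 1/2·1/4 + 1/2·0 = 1/8.
Similarly for Rh via the father's Rh distribution: P(Rh+) = 1/4.
Independent loci: 1/8 × 1/4 = 1/32.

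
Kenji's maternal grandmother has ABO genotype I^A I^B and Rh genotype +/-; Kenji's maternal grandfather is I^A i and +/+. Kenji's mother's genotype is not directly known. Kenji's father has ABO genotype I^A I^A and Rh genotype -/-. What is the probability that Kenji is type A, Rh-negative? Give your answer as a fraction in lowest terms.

3/16

Kenji's mother's ABO genotype from I^A I^B × I^A i: 1/4 I^A I^A, 1/4 I^A I^B, 1/4 I^A i, 1/4 I^B i.
Crossing each possibility with the father I^A I^A and summing P(type A): 1/4·1 + 1/4·1/2 + 1/4·1 + 1/4·1/2 = 3/4.
Similarly for Rh via the mother's Rh distribution: P(Rh-) = 1/4.
Independent loci: 3/4 × 1/4 = 3/16.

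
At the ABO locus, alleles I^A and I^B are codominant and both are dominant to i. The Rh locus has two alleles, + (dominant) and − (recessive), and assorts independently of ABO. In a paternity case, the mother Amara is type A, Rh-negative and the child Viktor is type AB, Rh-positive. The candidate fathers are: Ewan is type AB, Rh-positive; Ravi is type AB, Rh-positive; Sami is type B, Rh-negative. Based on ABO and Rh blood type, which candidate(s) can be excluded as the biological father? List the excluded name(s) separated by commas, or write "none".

A candidate is excluded only if no genotype consistent with his phenotype could produce a type AB, Rh-positive child with a type A, Rh-negative mother.
Sami (type B, Rh-): no genotype consistent with that phenotype can produce a type-AB Rh+ child with a type-A mother.

Sami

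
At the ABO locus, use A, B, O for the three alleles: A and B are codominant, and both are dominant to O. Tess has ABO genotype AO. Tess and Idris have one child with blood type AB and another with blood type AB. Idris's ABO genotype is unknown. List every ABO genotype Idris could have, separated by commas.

AB, BB, BO

For each candidate genotype of Idris, check whether crossing it with AO can produce every observed child phenotype.
  AA → possible child types {A} ✗
  AB → possible child types {A, B, AB} ✓
  AO → possible child types {O, A} ✗
  BB → possible child types {B, AB} ✓
  BO → possible child types {O, A, B, AB} ✓
  OO → possible child types {O, A} ✗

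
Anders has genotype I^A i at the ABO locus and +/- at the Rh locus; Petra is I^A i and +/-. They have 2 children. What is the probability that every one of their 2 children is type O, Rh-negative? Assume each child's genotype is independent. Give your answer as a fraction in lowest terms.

1/256

ABO cross I^A i × I^A i → 1/4 O, 3/4 A.
Rh cross +/- × +/- → 3/4 Rh+, 1/4 Rh-; so P(type O, Rh-negative) = 1/4 × 1/4 = 1/16 per child.
All 2 independent: (1/16)^2 = 1/256.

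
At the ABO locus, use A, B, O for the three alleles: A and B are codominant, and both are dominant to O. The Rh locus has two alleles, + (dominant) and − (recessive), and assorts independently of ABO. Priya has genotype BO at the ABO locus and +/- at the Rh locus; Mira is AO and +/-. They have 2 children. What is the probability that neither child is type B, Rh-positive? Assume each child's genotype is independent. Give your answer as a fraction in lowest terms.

ABO cross BO × AO → 1/4 O, 1/4 A, 1/4 B, 1/4 AB.
Rh cross +/- × +/- → 3/4 Rh+, 1/4 Rh-; so P(type B, Rh-positive) = 1/4 × 3/4 = 3/16 per child.
P(not type B, Rh-positive) = 13/16 for one child; (13/16)^2 = 169/256.

169/256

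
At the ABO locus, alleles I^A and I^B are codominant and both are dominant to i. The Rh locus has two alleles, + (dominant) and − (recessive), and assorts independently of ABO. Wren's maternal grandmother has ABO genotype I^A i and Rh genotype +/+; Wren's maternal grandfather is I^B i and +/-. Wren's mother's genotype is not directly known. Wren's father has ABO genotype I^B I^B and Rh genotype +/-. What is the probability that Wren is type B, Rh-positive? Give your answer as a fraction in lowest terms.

21/32

Wren's mother's ABO genotype from I^A i × I^B i: 1/4 I^A I^B, 1/4 I^A i, 1/4 I^B i, 1/4 i i.
Crossing each possibility with the father I^B I^B and summing P(type B): 1/4·1/2 + 1/4·1/2 + 1/4·1 + 1/4·1 = 3/4.
Similarly for Rh via the mother's Rh distribution: P(Rh+) = 7/8.
Independent loci: 3/4 × 7/8 = 21/32.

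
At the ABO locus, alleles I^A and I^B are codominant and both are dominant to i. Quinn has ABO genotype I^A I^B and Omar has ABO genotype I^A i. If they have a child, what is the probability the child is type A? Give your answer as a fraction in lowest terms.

1/2

ABO cross I^A I^B × I^A i → offspring phenotypes: 1/2 A, 1/4 B, 1/4 AB.
So P(type A) = 1/2.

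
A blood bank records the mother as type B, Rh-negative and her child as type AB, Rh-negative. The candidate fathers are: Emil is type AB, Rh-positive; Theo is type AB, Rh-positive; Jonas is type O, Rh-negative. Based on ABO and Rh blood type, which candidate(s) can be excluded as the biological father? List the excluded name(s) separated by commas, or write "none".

A candidate is excluded only if no genotype consistent with his phenotype could produce a type AB, Rh-negative child with a type B, Rh-negative mother.
Jonas (type O, Rh-): no genotype consistent with that phenotype can produce a type-AB Rh- child with a type-B mother.

Jonas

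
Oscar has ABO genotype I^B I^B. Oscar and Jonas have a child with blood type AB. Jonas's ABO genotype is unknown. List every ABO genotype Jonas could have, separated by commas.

I^A I^A, I^A I^B, I^A i

For each candidate genotype of Jonas, check whether crossing it with I^B I^B can produce every observed child phenotype.
  I^A I^A → possible child types {AB} ✓
  I^A I^B → possible child types {B, AB} ✓
  I^A i → possible child types {B, AB} ✓
  I^B I^B → possible child types {B} ✗
  I^B i → possible child types {B} ✗
  i i → possible child types {B} ✗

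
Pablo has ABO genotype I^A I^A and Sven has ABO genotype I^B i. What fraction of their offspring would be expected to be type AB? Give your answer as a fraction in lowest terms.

1/2

ABO cross I^A I^A × I^B i → offspring phenotypes: 1/2 A, 1/2 AB.
So P(type AB) = 1/2.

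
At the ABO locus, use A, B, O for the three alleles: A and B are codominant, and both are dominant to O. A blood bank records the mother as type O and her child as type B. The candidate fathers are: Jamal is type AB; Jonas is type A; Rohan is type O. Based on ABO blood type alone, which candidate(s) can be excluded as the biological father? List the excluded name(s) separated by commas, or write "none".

Jonas, Rohan

A candidate is excluded only if no genotype consistent with his phenotype could produce a type B child with a type O mother.
Jonas (type A): no genotype consistent with that phenotype can produce a type-B child with a type-O mother.
Rohan (type O): no genotype consistent with that phenotype can produce a type-B child with a type-O mother.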